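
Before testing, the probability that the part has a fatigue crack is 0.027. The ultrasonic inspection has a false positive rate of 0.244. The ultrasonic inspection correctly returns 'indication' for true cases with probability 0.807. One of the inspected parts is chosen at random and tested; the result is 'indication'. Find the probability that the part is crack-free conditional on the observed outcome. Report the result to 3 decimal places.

P(¬H | E) ≈ 0.916

Let H be the event that the part has a fatigue crack. P(H) = 0.027, so P(¬H) = 0.973. With E the 'indication' result, P(E|H) = 0.807 and P(E|¬H) = 0.244.
P(E) = 0.807·0.027 + 0.244·0.973 = 0.021789 + 0.23741 = 0.25920.
By Bayes' theorem, P(H|E) = 0.021789 / 0.25920 = 0.084. Hence P(¬H|E) = 1 − 0.084 = 0.916.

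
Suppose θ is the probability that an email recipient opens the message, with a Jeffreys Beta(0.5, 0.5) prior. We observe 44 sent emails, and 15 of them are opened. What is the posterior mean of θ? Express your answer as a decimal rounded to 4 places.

The binomial likelihood is conjugate to the Beta prior: with 15 successes and 29 failures, the posterior is Beta(0.5+15, 0.5+29) = Beta(15.5, 29.5).
Posterior mean = α/(α+β) = 15.5/45 = 0.3444.

Posterior mean ≈ 0.3444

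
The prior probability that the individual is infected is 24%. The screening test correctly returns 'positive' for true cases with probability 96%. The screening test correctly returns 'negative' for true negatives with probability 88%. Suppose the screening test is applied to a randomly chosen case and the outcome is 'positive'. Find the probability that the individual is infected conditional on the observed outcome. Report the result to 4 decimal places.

Let H be the event that the individual is infected. P(H) = 0.24, so P(¬H) = 0.76. With E the 'positive' result, P(E|H) = 0.96 and P(E|¬H) = 0.12.
P(E) = 0.96·0.24 + 0.12·0.76 = 0.23040 + 0.091200 = 0.32160.
By Bayes' theorem, P(H|E) = 0.23040 / 0.32160 = 0.7164.

P(H | E) ≈ 0.7164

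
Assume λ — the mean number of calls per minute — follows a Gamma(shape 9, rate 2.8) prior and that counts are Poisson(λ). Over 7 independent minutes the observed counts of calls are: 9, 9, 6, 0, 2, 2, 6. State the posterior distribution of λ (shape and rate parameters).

Posterior: Gamma(shape=43, rate=9.8)

The Poisson likelihood adds the total count to the shape and the number of exposure periods to the rate. Here ∑xᵢ = 34 and n = 7, so shape 9→43 and rate 2.8→9.8.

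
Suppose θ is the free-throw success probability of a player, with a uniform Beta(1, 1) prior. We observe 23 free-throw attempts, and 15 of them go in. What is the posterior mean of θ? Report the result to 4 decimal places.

Posterior mean ≈ 0.6400

Observing 15 successes and 8 failures updates Beta(1, 1) by adding the success and failure counts to the two shape parameters: α = 1+15 = 16, β = 1+8 = 9.
Posterior mean = α/(α+β) = 16/25 = 0.6400.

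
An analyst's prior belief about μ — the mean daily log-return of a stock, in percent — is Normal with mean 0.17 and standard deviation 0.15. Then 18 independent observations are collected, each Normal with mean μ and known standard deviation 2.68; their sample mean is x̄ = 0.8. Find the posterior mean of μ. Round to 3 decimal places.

Prior precision 1/τ₀² = 1/0.15² = 44.4444; data precision n/σ² = 18/2.68² = 2.50613.
Posterior precision = 44.4444 + 2.50613 = 46.9506.
Posterior mean = (44.4444·0.17 + 2.50613·0.8) / 46.9506 = 0.204.

Posterior mean ≈ 0.204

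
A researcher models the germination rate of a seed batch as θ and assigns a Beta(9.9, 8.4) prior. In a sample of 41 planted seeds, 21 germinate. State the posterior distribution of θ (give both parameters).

Posterior: Beta(30.9, 28.4)

The binomial likelihood is conjugate to the Beta prior: with 21 successes and 20 failures, the posterior is Beta(9.9+21, 8.4+20) = Beta(30.9, 28.4).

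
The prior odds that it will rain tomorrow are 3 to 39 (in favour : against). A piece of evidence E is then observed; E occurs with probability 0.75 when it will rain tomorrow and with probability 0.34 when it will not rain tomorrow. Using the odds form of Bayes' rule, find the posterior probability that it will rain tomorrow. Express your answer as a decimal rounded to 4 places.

Posterior probability ≈ 0.1451

Prior odds = 3/39 = 0.076923.
Likelihood ratio for E = 0.75/0.34 = 2.2059.
Posterior odds = prior odds × LR = 0.16968.
Posterior probability = odds/(1+odds) = 0.16968/1.1697 = 0.1451.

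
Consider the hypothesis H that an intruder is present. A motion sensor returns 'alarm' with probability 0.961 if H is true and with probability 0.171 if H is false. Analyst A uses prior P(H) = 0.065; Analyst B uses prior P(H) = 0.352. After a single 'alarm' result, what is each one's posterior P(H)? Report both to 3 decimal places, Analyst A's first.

Analyst A: 0.281; Analyst B: 0.753

The likelihood ratio for an 'alarm' result is 0.961/0.171 = 5.6199.
Analyst A: prior odds 0.065/0.935 = 0.069519; posterior odds 0.39069; posterior probability 0.281.
Analyst B: prior odds 0.352/0.648 = 0.54321; posterior odds 3.0528; posterior probability 0.753.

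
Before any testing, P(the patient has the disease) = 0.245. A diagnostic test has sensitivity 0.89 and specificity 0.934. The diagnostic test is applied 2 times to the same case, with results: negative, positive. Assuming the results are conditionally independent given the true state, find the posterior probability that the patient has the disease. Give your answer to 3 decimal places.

Posterior P(H) ≈ 0.340

With H the event that the patient has the disease, the joint likelihood of the observed sequence is P(data|H) = 0.11·0.89 = 0.097900 and P(data|¬H) = 0.934·0.066 = 0.061644.
Bayes: P(H|data) = 0.245·0.097900 / (0.245·0.097900 + 0.755·0.061644) = 0.023985/0.070527 = 0.3401.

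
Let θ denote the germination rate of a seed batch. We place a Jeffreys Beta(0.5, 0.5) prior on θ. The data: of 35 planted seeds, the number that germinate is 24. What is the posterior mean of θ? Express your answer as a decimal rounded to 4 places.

Posterior mean ≈ 0.6806

The binomial likelihood is conjugate to the Beta prior: with 24 successes and 11 failures, the posterior is Beta(0.5+24, 0.5+11) = Beta(24.5, 11.5).
E[θ | data] = 24.5/(24.5+11.5) = 0.6806.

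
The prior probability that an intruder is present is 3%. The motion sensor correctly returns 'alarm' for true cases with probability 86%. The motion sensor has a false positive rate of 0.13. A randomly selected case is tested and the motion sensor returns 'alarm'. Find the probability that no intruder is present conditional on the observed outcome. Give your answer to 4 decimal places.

P(¬H | E) ≈ 0.8302

Let H be the event that an intruder is present. P(H) = 0.03, so P(¬H) = 0.97. With E the 'alarm' result, P(E|H) = 0.86 and P(E|¬H) = 0.13.
P(E) = 0.86·0.03 + 0.13·0.97 = 0.025800 + 0.12610 = 0.15190.
By Bayes' theorem, P(H|E) = 0.025800 / 0.15190 = 0.1698. Hence P(¬H|E) = 1 − 0.1698 = 0.8302.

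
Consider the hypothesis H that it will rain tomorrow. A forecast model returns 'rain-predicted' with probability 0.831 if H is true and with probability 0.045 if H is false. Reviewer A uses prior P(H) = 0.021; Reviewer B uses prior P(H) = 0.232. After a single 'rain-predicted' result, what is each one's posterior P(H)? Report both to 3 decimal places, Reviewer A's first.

P('+'|H) = 0.831, P('+'|¬H) = 0.045.
Reviewer A: numerator 0.831·0.021 = 0.017451; evidence = 0.017451+0.045·0.979 = 0.061506; posterior = 0.284.
Reviewer B: numerator 0.831·0.232 = 0.19279; evidence = 0.19279+0.045·0.768 = 0.22735; posterior = 0.848.

Reviewer A: 0.284; Reviewer B: 0.848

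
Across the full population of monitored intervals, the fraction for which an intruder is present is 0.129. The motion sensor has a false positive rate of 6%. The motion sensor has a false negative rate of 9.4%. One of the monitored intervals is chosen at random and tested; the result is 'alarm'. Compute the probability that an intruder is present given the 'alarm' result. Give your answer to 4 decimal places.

Let H be the event that an intruder is present. P(H) = 0.129, so P(¬H) = 0.871. With E the 'alarm' result, P(E|H) = 0.906 and P(E|¬H) = 0.06.
P(E) = 0.906·0.129 + 0.06·0.871 = 0.11687 + 0.052260 = 0.16913.
By Bayes' theorem, P(H|E) = 0.11687 / 0.16913 = 0.6910.

P(H | E) ≈ 0.6910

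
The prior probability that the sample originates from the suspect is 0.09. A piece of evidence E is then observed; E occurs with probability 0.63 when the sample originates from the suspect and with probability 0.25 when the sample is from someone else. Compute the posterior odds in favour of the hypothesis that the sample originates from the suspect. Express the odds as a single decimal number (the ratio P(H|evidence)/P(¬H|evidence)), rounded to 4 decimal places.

Prior odds = 0.09/(1−0.09) = 0.098901. In log-odds, ln(0.098901) = -2.3136.
Add log likelihood ratio: ln(2.5200) = 0.92426.
Posterior log-odds = -1.3894, so posterior odds = exp(-1.3894) = 0.24923.

Posterior odds ≈ 0.2492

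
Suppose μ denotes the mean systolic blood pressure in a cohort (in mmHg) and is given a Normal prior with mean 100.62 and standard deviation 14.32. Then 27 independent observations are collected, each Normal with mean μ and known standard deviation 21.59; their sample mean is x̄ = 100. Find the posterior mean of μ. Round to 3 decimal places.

With known σ, the Normal prior is conjugate. Weight on the data is w = (n/σ²)/(n/σ² + 1/τ₀²) = 0.0579240/(0.0579240+0.00487656) = 0.92235.
Posterior mean = w·x̄ + (1−w)·μ₀ = 0.92235·100 + 0.077652·100.62 = 100.048.

Posterior mean ≈ 100.048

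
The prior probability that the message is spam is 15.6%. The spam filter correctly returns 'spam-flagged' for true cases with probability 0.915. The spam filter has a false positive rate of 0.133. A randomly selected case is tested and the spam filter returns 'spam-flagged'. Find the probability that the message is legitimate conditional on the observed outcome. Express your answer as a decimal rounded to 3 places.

Let H be the event that the message is spam. P(H) = 0.156, so P(¬H) = 0.844. With E the 'spam-flagged' result, P(E|H) = 0.915 and P(E|¬H) = 0.133.
P(E) = 0.915·0.156 + 0.133·0.844 = 0.14274 + 0.11225 = 0.25499.
By Bayes' theorem, P(H|E) = 0.14274 / 0.25499 = 0.560. Hence P(¬H|E) = 1 − 0.560 = 0.440.

P(¬H | E) ≈ 0.440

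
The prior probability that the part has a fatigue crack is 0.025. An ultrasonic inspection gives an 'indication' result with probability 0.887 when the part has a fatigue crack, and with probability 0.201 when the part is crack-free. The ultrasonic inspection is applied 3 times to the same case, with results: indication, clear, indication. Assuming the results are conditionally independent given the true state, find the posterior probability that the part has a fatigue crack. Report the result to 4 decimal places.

Posterior P(H) ≈ 0.0660

With H the event that the part has a fatigue crack, the joint likelihood of the observed sequence is P(data|H) = 0.887·0.113·0.887 = 0.088905 and P(data|¬H) = 0.201·0.799·0.201 = 0.032280.
Bayes: P(H|data) = 0.025·0.088905 / (0.025·0.088905 + 0.975·0.032280) = 0.0022226/0.033696 = 0.0660.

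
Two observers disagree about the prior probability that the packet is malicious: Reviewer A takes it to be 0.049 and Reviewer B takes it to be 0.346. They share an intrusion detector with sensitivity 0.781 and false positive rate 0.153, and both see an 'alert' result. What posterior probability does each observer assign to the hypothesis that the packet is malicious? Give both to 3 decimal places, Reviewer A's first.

P('+'|H) = 0.781, P('+'|¬H) = 0.153.
Reviewer A: numerator 0.781·0.049 = 0.038269; evidence = 0.038269+0.153·0.951 = 0.18377; posterior = 0.208.
Reviewer B: numerator 0.781·0.346 = 0.27023; evidence = 0.27023+0.153·0.654 = 0.37029; posterior = 0.730.

Reviewer A: 0.208; Reviewer B: 0.730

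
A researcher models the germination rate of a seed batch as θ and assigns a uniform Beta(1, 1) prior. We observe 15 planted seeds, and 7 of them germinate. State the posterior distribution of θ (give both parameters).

Posterior: Beta(8, 9)

The binomial likelihood is conjugate to the Beta prior: with 7 successes and 8 failures, the posterior is Beta(1+7, 1+8) = Beta(8, 9).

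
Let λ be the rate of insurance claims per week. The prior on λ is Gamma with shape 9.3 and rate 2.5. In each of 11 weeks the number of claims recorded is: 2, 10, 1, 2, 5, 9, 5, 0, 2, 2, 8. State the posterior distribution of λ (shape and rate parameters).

Posterior: Gamma(shape=55.3, rate=13.5)

Total count ∑xᵢ = 46 over n = 11 weeks.
Gamma is conjugate to the Poisson likelihood: posterior is Gamma(shape = 9.3+46 = 55.3, rate = 2.5+11 = 13.5).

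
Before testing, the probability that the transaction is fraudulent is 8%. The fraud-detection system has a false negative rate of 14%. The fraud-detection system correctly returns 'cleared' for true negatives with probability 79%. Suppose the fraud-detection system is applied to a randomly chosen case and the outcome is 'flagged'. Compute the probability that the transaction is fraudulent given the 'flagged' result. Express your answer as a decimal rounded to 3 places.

Let H be the event that the transaction is fraudulent. P(H) = 0.08, so P(¬H) = 0.92. With E the 'flagged' result, P(E|H) = 0.86 and P(E|¬H) = 0.21.
P(E) = 0.86·0.08 + 0.21·0.92 = 0.068800 + 0.19320 = 0.26200.
By Bayes' theorem, P(H|E) = 0.068800 / 0.26200 = 0.263.

P(H | E) ≈ 0.263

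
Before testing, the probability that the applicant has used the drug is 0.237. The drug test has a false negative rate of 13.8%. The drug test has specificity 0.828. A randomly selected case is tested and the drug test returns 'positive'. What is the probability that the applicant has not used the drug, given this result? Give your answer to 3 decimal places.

P(¬H | E) ≈ 0.391

Let H be the event that the applicant has used the drug. P(H) = 0.237, so P(¬H) = 0.763. With E the 'positive' result, P(E|H) = 0.862 and P(E|¬H) = 0.172.
P(E) = 0.862·0.237 + 0.172·0.763 = 0.20429 + 0.13124 = 0.33553.
By Bayes' theorem, P(H|E) = 0.20429 / 0.33553 = 0.609. Hence P(¬H|E) = 1 − 0.609 = 0.391.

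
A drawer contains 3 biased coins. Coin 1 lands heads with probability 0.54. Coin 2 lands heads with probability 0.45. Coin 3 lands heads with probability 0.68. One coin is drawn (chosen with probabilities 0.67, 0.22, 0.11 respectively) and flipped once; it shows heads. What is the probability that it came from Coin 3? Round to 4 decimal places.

Tabulate prior·likelihood by source: [1] prior 0.67, lik 0.54, product 0.3618; [2] prior 0.22, lik 0.45, product 0.09900; [3] prior 0.11, lik 0.68, product 0.07480.
Normalizing constant = 0.53560; the posterior for Coin 3 is its product over the sum, 0.07480/0.53560 = 0.1397.

Posterior probability ≈ 0.1397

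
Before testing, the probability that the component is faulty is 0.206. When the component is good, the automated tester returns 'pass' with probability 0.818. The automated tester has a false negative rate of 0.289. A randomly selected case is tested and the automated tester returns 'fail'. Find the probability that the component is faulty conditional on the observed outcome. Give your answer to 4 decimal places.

Let H be the event that the component is faulty. P(H) = 0.206, so P(¬H) = 0.794. With E the 'fail' result, P(E|H) = 0.711 and P(E|¬H) = 0.182.
P(E) = 0.711·0.206 + 0.182·0.794 = 0.14647 + 0.14451 = 0.29097.
By Bayes' theorem, P(H|E) = 0.14647 / 0.29097 = 0.5034.

P(H | E) ≈ 0.5034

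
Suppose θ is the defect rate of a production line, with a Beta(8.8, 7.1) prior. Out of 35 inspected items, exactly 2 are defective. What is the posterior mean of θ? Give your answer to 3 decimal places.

Posterior mean ≈ 0.212

Observing 2 successes and 33 failures updates Beta(8.8, 7.1) by adding the success and failure counts to the two shape parameters: α = 8.8+2 = 10.8, β = 7.1+33 = 40.1.
E[θ | data] = 10.8/(10.8+40.1) = 0.212.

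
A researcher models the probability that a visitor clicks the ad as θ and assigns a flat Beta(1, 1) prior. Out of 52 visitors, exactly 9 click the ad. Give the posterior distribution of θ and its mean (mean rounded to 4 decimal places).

Posterior: Beta(10, 44); mean ≈ 0.1852

The binomial likelihood is conjugate to the Beta prior: with 9 successes and 43 failures, the posterior is Beta(1+9, 1+43) = Beta(10, 44).
E[θ | data] = 10/(10+44) = 0.1852.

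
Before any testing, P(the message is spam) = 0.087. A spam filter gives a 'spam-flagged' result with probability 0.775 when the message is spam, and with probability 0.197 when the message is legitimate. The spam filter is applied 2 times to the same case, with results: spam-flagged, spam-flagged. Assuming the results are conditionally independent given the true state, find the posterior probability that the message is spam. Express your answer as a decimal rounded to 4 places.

Posterior P(H) ≈ 0.5959

With H the event that the message is spam, the joint likelihood of the observed sequence is P(data|H) = 0.775·0.775 = 0.60063 and P(data|¬H) = 0.197·0.197 = 0.038809.
Bayes: P(H|data) = 0.087·0.60063 / (0.087·0.60063 + 0.913·0.038809) = 0.052254/0.087687 = 0.5959.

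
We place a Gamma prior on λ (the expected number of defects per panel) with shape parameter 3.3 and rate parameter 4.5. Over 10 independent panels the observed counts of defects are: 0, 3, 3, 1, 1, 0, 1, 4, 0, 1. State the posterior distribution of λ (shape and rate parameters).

The Poisson likelihood adds the total count to the shape and the number of exposure periods to the rate. Here ∑xᵢ = 14 and n = 10, so shape 3.3→17.3 and rate 4.5→14.5.

Posterior: Gamma(shape=17.3, rate=14.5)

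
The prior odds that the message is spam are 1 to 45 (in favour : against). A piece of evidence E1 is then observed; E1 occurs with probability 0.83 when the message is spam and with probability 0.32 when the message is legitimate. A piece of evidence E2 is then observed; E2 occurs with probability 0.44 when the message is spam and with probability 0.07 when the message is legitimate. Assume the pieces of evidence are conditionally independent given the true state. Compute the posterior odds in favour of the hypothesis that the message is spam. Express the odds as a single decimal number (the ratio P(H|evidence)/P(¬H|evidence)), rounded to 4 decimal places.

Posterior odds ≈ 0.3623

Prior odds = 1/45 = 0.022222.
Likelihood ratio for E1 = 0.83/0.32 = 2.5938.
Likelihood ratio for E2 = 0.44/0.07 = 6.2857.
Posterior odds = prior odds × LR₁ × LR₂ = 0.36230.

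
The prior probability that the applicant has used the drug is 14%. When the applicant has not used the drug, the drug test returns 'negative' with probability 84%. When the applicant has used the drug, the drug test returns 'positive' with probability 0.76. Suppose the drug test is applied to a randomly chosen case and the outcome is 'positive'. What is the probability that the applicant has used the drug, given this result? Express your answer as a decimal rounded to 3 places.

P(H | E) ≈ 0.436

Write H for 'the applicant has used the drug'. Prior odds H:¬H = 0.14/0.86 = 0.16279. For the 'positive' outcome, the likelihood ratio is 0.76/0.16 = 4.7500.
Posterior odds = 0.16279 × 4.7500 = 0.77326, so P(H|E) = 0.77326/(1+0.77326) = 0.436.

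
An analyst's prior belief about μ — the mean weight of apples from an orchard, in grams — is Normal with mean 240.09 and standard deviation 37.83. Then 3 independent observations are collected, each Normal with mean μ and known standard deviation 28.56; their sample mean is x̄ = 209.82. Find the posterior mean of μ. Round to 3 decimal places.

Posterior mean ≈ 214.653

Prior precision 1/τ₀² = 1/37.83² = 0.00069876; data precision n/σ² = 3/28.56² = 0.00367794.
Posterior precision = 0.00069876 + 0.00367794 = 0.00437670.
Posterior mean = (0.00069876·240.09 + 0.00367794·209.82) / 0.00437670 = 214.653.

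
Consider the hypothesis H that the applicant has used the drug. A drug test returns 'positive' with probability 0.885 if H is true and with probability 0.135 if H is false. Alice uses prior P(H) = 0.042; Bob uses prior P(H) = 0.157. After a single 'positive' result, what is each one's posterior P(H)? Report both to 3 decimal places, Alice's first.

The likelihood ratio for a 'positive' result is 0.885/0.135 = 6.5556.
Alice: prior odds 0.042/0.958 = 0.043841; posterior odds 0.28740; posterior probability 0.223.
Bob: prior odds 0.157/0.843 = 0.18624; posterior odds 1.2209; posterior probability 0.550.

Alice: 0.223; Bob: 0.550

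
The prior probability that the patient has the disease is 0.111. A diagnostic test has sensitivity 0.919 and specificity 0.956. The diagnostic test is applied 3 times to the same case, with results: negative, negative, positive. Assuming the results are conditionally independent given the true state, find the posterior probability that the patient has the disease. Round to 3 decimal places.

Let H be the event that the patient has the disease; start with P(H) = 0.111. P('positive'|H) = 0.919, P('positive'|¬H) = 0.044.
Update on result 1 ('negative'): P(H) ← 0.081·0.1110 / (0.081·0.1110 + 0.956·0.8890) = 0.0089910/0.85887 = 0.0105.
Update on result 2 ('negative'): P(H) ← 0.081·0.0105 / (0.081·0.0105 + 0.956·0.9895) = 0.00084794/0.94684 = 0.0009.
Update on result 3 ('positive'): P(H) ← 0.919·0.0009 / (0.919·0.0009 + 0.044·0.9991) = 0.00082300/0.044784 = 0.0184.

Posterior P(H) ≈ 0.018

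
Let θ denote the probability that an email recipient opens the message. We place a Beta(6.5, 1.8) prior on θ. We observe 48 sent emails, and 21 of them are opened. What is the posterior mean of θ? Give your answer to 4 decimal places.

The binomial likelihood is conjugate to the Beta prior: with 21 successes and 27 failures, the posterior is Beta(6.5+21, 1.8+27) = Beta(27.5, 28.8).
E[θ | data] = 27.5/(27.5+28.8) = 0.4885.

Posterior mean ≈ 0.4885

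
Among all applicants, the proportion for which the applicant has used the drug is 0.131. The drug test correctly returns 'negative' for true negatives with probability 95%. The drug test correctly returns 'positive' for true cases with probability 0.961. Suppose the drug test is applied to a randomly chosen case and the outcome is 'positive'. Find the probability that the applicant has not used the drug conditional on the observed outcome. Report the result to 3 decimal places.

P(¬H | E) ≈ 0.257

Write H for 'the applicant has used the drug'. Prior odds H:¬H = 0.131/0.869 = 0.15075. For the 'positive' outcome, the likelihood ratio is 0.961/0.05 = 19.220.
Posterior odds = 0.15075 × 19.220 = 2.8974, so P(H|E) = 2.8974/(1+2.8974) = 0.743. Then P(¬H|E) = 1 − 0.743 = 0.257.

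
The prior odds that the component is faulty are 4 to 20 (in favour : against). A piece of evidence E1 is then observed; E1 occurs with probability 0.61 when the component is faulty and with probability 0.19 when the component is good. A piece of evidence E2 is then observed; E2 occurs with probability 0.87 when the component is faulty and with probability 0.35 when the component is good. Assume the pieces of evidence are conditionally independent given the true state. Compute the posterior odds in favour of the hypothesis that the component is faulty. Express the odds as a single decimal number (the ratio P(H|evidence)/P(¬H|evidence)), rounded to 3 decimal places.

Prior odds = 4/20 = 0.20000.
Likelihood ratio for E1 = 0.61/0.19 = 3.2105.
Likelihood ratio for E2 = 0.87/0.35 = 2.4857.
Posterior odds = prior odds × LR₁ × LR₂ = 1.5961.

Posterior odds ≈ 1.596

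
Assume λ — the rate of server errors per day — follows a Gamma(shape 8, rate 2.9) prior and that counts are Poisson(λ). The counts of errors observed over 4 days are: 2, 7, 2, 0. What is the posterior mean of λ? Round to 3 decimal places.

Total count ∑xᵢ = 11 over n = 4 days.
Gamma is conjugate to the Poisson likelihood: posterior is Gamma(shape = 8+11 = 19, rate = 2.9+4 = 6.9).
Posterior mean = shape/rate = 19/6.9 = 2.754.

Posterior mean ≈ 2.754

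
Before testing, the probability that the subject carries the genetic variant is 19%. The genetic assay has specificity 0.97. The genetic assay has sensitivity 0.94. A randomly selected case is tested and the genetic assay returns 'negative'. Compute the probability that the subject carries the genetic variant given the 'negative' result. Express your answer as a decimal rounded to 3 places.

Write H for 'the subject carries the genetic variant'. Prior odds H:¬H = 0.19/0.81 = 0.23457. For the 'negative' outcome, the likelihood ratio is 0.06/0.97 = 0.061856.
Posterior odds = 0.23457 × 0.061856 = 0.014509, so P(H|E) = 0.014509/(1+0.014509) = 0.014.

P(H | E) ≈ 0.014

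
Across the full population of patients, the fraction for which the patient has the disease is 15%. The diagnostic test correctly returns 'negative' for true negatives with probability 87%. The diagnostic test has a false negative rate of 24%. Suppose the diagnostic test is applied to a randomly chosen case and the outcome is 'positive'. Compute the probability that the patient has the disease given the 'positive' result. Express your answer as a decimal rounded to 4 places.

Write H for 'the patient has the disease'. Prior odds H:¬H = 0.15/0.85 = 0.17647. For the 'positive' outcome, the likelihood ratio is 0.76/0.13 = 5.8462.
Posterior odds = 0.17647 × 5.8462 = 1.0317, so P(H|E) = 1.0317/(1+1.0317) = 0.5078.

P(H | E) ≈ 0.5078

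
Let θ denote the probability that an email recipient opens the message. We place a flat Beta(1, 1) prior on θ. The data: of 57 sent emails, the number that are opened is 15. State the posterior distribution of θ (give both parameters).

Posterior: Beta(16, 43)

Observing 15 successes and 42 failures updates Beta(1, 1) by adding the success and failure counts to the two shape parameters: α = 1+15 = 16, β = 1+42 = 43.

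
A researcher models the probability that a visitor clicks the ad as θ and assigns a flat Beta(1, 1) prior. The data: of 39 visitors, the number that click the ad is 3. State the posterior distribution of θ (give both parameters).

The binomial likelihood is conjugate to the Beta prior: with 3 successes and 36 failures, the posterior is Beta(1+3, 1+36) = Beta(4, 37).

Posterior: Beta(4, 37)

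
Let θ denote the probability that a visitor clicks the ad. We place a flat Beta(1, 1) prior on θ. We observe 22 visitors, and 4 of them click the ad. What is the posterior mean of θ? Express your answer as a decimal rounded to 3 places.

Posterior mean ≈ 0.208

Observing 4 successes and 18 failures updates Beta(1, 1) by adding the success and failure counts to the two shape parameters: α = 1+4 = 5, β = 1+18 = 19.
E[θ | data] = 5/(5+19) = 0.208.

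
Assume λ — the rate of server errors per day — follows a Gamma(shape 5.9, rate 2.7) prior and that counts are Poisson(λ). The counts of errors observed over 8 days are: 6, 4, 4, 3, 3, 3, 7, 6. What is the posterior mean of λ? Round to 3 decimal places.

The Poisson likelihood adds the total count to the shape and the number of exposure periods to the rate. Here ∑xᵢ = 36 and n = 8, so shape 5.9→41.9 and rate 2.7→10.7.
Posterior mean = shape/rate = 41.9/10.7 = 3.916.

Posterior mean ≈ 3.916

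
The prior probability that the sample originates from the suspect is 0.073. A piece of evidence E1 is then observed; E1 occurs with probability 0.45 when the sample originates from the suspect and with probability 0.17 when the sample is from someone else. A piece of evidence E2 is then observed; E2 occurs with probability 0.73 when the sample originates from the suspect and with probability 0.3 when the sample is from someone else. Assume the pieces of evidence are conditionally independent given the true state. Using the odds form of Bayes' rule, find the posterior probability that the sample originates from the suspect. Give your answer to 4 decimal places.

Prior odds = 0.073/(1−0.073) = 0.078749. In log-odds, ln(0.078749) = -2.5415.
Add log likelihood ratios: ln(2.6471) + ln(2.4333) = 1.8627.
Posterior log-odds = -0.67878, so posterior odds = exp(-0.67878) = 0.50723. Converting, P(H|E) = 0.50723/1.5072 = 0.3365.

Posterior probability ≈ 0.3365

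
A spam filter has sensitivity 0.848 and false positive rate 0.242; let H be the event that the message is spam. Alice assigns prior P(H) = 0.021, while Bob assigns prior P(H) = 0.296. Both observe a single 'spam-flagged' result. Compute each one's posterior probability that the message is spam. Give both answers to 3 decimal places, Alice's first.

The likelihood ratio for a 'spam-flagged' result is 0.848/0.242 = 3.5041.
Alice: prior odds 0.021/0.979 = 0.021450; posterior odds 0.075165; posterior probability 0.070.
Bob: prior odds 0.296/0.704 = 0.42045; posterior odds 1.4733; posterior probability 0.596.

Alice: 0.070; Bob: 0.596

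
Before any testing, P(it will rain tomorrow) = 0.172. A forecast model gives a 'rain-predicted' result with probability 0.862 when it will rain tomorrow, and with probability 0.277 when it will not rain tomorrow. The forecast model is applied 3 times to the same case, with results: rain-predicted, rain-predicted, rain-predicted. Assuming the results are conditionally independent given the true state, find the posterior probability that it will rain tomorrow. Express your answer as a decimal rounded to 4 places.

Posterior P(H) ≈ 0.8623

With H the event that it will rain tomorrow, the joint likelihood of the observed sequence is P(data|H) = 0.862·0.862·0.862 = 0.64050 and P(data|¬H) = 0.277·0.277·0.277 = 0.021254.
Bayes: P(H|data) = 0.172·0.64050 / (0.172·0.64050 + 0.828·0.021254) = 0.11017/0.12776 = 0.8623.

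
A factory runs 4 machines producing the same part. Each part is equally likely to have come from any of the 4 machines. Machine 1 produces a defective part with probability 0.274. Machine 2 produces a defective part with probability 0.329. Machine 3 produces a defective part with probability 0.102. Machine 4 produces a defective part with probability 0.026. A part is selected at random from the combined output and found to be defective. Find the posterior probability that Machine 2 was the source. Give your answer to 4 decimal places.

Posterior probability ≈ 0.4501

P(defective|M1) = 0.274; P(defective|M2) = 0.329; P(defective|M3) = 0.102; P(defective|M4) = 0.026.
Prior × likelihood for each source: 0.25·0.274=0.06850, 0.25·0.329=0.08225, 0.25·0.102=0.02550, 0.25·0.026=0.006500. Summing gives P(defective) = 0.18275.
P(Machine 2 | defective) = 0.08225 / 0.18275 = 0.4501.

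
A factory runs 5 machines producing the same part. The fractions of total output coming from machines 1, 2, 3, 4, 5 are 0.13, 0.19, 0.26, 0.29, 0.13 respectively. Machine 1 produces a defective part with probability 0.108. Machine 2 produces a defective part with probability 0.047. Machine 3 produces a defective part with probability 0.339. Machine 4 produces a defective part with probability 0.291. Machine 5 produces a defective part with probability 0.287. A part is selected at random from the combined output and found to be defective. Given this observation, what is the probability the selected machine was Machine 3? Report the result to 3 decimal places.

Posterior probability ≈ 0.379

P(defective|M1) = 0.108; P(defective|M2) = 0.047; P(defective|M3) = 0.339; P(defective|M4) = 0.291; P(defective|M5) = 0.287.
Prior × likelihood for each source: 0.13·0.108=0.01404, 0.19·0.047=0.008930, 0.26·0.339=0.08814, 0.29·0.291=0.08439, 0.13·0.287=0.03731. Summing gives P(defective) = 0.23281.
P(Machine 3 | defective) = 0.08814 / 0.23281 = 0.379.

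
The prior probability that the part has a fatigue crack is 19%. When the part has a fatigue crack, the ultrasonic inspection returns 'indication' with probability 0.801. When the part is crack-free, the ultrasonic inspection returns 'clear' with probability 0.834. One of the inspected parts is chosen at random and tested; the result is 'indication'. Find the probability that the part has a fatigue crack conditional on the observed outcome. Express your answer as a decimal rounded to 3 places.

Write H for 'the part has a fatigue crack'. Prior odds H:¬H = 0.19/0.81 = 0.23457. For the 'indication' outcome, the likelihood ratio is 0.801/0.166 = 4.8253.
Posterior odds = 0.23457 × 4.8253 = 1.1319, so P(H|E) = 1.1319/(1+1.1319) = 0.531.

P(H | E) ≈ 0.531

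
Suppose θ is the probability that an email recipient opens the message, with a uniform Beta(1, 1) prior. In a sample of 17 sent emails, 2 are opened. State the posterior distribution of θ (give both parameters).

Observing 2 successes and 15 failures updates Beta(1, 1) by adding the success and failure counts to the two shape parameters: α = 1+2 = 3, β = 1+15 = 16.

Posterior: Beta(3, 16)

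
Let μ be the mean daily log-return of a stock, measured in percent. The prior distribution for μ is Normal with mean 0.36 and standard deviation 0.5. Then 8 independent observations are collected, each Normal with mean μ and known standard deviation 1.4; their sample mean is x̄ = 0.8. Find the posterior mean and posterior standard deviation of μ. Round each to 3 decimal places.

With known σ, the Normal prior is conjugate. Weight on the data is w = (n/σ²)/(n/σ² + 1/τ₀²) = 4.08163/(4.08163+4.00000) = 0.50505.
Posterior mean = w·x̄ + (1−w)·μ₀ = 0.50505·0.8 + 0.49495·0.36 = 0.582. Posterior variance = 1/(4.08163+4.00000) = 0.123737, so SD = 0.352.

Posterior mean ≈ 0.582; posterior SD ≈ 0.352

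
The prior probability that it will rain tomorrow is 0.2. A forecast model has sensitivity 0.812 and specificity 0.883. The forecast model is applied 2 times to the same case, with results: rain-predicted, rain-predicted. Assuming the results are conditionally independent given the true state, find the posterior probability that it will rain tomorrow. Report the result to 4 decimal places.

Posterior P(H) ≈ 0.9233

Let H be the event that it will rain tomorrow; start with P(H) = 0.2. P('rain-predicted'|H) = 0.812, P('rain-predicted'|¬H) = 0.117.
Update on result 1 ('rain-predicted'): P(H) ← 0.812·0.2000 / (0.812·0.2000 + 0.117·0.8000) = 0.16240/0.25600 = 0.6344.
Update on result 2 ('rain-predicted'): P(H) ← 0.812·0.6344 / (0.812·0.6344 + 0.117·0.3656) = 0.51511/0.55789 = 0.9233.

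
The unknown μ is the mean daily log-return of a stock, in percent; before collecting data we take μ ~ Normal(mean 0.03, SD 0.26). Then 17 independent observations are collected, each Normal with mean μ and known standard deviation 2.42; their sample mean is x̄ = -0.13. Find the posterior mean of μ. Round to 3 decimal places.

With known σ, the Normal prior is conjugate. Weight on the data is w = (n/σ²)/(n/σ² + 1/τ₀²) = 2.90281/(2.90281+14.7929) = 0.16404.
Posterior mean = w·x̄ + (1−w)·μ₀ = 0.16404·-0.13 + 0.83596·0.03 = 0.004.

Posterior mean ≈ 0.004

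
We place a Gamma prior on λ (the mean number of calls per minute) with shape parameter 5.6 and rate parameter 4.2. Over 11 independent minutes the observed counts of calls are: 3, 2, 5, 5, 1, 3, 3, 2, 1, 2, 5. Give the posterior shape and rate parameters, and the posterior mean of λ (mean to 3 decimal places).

Total count ∑xᵢ = 32 over n = 11 minutes.
Gamma is conjugate to the Poisson likelihood: posterior is Gamma(shape = 5.6+32 = 37.6, rate = 4.2+11 = 15.2).
Posterior mean = shape/rate = 37.6/15.2 = 2.474.

Posterior: Gamma(shape=37.6, rate=15.2); mean ≈ 2.474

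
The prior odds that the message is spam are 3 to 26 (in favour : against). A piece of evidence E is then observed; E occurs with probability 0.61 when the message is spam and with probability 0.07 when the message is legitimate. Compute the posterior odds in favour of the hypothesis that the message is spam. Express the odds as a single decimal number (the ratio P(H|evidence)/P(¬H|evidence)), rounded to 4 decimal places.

Posterior odds ≈ 1.0055

Prior odds = 3/26 = 0.11538.
Likelihood ratio for E = 0.61/0.07 = 8.7143.
Posterior odds = prior odds × LR = 1.0055.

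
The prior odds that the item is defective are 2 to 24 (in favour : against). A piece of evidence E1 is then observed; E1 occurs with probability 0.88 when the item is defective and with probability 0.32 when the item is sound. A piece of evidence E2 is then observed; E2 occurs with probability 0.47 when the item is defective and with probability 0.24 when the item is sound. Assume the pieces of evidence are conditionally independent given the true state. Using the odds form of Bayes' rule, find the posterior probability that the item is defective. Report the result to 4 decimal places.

Prior odds = 2/24 = 0.083333.
Likelihood ratio for E1 = 0.88/0.32 = 2.7500.
Likelihood ratio for E2 = 0.47/0.24 = 1.9583.
Posterior odds = prior odds × LR₁ × LR₂ = 0.44878.
Posterior probability = odds/(1+odds) = 0.44878/1.4488 = 0.3098.

Posterior probability ≈ 0.3098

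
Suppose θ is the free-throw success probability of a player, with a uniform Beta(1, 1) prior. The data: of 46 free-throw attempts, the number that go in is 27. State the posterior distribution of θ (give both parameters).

The binomial likelihood is conjugate to the Beta prior: with 27 successes and 19 failures, the posterior is Beta(1+27, 1+19) = Beta(28, 20).

Posterior: Beta(28, 20)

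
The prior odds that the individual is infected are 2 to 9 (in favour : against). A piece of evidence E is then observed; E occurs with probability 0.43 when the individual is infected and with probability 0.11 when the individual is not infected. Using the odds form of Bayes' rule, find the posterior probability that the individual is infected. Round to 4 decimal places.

Prior odds = 2/9 = 0.22222. In log-odds, ln(0.22222) = -1.5041.
Add log likelihood ratio: ln(3.9091) = 1.3633.
Posterior log-odds = -0.14077, so posterior odds = exp(-0.14077) = 0.86869. Converting, P(H|E) = 0.86869/1.8687 = 0.4649.

Posterior probability ≈ 0.4649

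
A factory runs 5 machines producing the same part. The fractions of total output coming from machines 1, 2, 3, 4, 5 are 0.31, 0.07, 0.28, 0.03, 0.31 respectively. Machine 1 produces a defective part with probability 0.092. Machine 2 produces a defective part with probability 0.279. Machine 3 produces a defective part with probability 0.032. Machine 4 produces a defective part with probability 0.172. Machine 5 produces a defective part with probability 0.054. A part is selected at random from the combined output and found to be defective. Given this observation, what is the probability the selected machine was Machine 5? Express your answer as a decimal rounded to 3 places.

Posterior probability ≈ 0.212

Tabulate prior·likelihood by source: [1] prior 0.31, lik 0.092, product 0.02852; [2] prior 0.07, lik 0.279, product 0.01953; [3] prior 0.28, lik 0.032, product 0.008960; [4] prior 0.03, lik 0.172, product 0.005160; [5] prior 0.31, lik 0.054, product 0.01674.
Normalizing constant = 0.078910; the posterior for Machine 5 is its product over the sum, 0.01674/0.078910 = 0.212.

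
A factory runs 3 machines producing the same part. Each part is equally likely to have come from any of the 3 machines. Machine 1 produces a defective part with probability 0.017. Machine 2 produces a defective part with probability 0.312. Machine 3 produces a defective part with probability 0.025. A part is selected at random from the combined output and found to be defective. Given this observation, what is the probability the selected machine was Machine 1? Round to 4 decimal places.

Posterior probability ≈ 0.0480

Tabulate prior·likelihood by source: [1] prior 0.333333, lik 0.017, product 0.005667; [2] prior 0.333333, lik 0.312, product 0.1040; [3] prior 0.333333, lik 0.025, product 0.008333.
Normalizing constant = 0.11800; the posterior for Machine 1 is its product over the sum, 0.005667/0.11800 = 0.0480.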